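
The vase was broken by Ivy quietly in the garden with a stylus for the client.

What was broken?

'the vase' marks the patient of the breaking event.

the vase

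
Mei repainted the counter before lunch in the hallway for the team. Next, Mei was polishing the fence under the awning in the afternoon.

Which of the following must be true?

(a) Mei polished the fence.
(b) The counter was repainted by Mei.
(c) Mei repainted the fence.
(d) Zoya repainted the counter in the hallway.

(a) Entailed — 'polish' is an activity; 'was polishing' entails that some polishing happened, so 'polished' holds.
(b) Entailed — the original entails any weakening of itself; this just drops 'in the hallway', 'before lunch', 'for the team'.
(c) Not entailed — Mei repainted the counter, not the fence; the fence belongs to the polishing event.
(d) Not entailed — the passage has Mei repainting the counter, not Zoya.

(a), (b)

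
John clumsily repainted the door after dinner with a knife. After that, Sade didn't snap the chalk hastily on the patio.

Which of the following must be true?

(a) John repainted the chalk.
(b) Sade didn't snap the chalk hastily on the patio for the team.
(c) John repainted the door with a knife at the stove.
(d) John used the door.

(b)

(a) Not entailed — John repainted the door, not the chalk; the chalk belongs to the snapping event.
(b) Entailed — under negation, adding a further restriction is entailed: if no such snapping event occurred, none occurred for the team either.
(c) Not entailed — 'at the stove' adds information not in the original event.
(d) Not entailed — the door is the patient, not an instrument — John used a knife.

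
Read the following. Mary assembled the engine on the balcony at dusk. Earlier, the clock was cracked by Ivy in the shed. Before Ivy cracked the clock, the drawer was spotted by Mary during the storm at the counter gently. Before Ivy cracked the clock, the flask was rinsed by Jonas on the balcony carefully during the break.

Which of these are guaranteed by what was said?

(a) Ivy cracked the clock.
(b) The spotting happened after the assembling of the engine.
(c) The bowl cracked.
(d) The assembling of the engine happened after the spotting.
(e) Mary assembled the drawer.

(a), (d)

(a) Entailed — every conjunct here is already in the original cracking event.
(b) Not entailed — the narrative places the spotting before the assembling, not after.
(c) Not entailed — the clock is what cracked, not the bowl.
(d) Entailed — the narrative places the spotting before the assembling.
(e) Not entailed — Mary assembled the engine, not the drawer; the drawer belongs to the spotting event.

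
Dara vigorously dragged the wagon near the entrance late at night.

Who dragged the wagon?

'Dara' marks the agent of the dragging event.

Dara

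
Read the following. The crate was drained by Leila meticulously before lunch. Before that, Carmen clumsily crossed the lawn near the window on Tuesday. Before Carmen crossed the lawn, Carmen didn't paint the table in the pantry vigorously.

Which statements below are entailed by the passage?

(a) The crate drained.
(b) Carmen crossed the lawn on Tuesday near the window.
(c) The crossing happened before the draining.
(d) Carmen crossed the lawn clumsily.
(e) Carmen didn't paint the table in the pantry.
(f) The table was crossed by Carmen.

(a), (b), (c), (d)

(a) Entailed — 'Leila drained the crate' is causative; it entails the inchoative 'the crate drained'.
(b) Entailed — this follows by dropping conjuncts from the crossing event's description.
(c) Entailed — the narrative places the crossing before the draining.
(d) Entailed — dropping 'near the window', 'on Tuesday' leaves a sub-description the original still satisfies.
(e) Not entailed — dropping 'vigorously' under negation is not valid — the original leaves open that Carmen painted the table some other way.
(f) Not entailed — Carmen crossed the lawn, not the table; the table belongs to the painting event.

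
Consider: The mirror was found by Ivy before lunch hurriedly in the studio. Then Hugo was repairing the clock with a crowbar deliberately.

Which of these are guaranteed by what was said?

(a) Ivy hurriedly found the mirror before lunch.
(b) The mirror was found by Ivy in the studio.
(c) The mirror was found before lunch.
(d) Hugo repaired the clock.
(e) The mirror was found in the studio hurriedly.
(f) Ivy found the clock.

(a), (b), (c), (e)

(a) Entailed — every conjunct here is already in the original finding event.
(b) Entailed — this follows by dropping conjuncts from the finding event's description.
(c) Entailed — every conjunct here is already in the original finding event.
(d) Not entailed — 'was repairing' is progressive on an accomplishment; it does not entail the completed 'repaired'.
(e) Entailed — the original entails any weakening of itself; this just drops 'before lunch' and generalizes the agent.
(f) Not entailed — Ivy found the mirror, not the clock; the clock belongs to the repairing event.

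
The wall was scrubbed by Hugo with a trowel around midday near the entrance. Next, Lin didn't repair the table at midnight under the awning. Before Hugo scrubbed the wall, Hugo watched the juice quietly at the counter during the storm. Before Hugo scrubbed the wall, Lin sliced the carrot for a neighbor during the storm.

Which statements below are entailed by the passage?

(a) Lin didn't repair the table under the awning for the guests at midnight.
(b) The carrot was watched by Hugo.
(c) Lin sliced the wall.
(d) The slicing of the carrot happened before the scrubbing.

(a), (d)

(a) Entailed — under negation, adding a further restriction is entailed: if no such repairing event occurred, none occurred for the guests either.
(b) Not entailed — Hugo watched the juice, not the carrot; the carrot belongs to the slicing event.
(c) Not entailed — Lin sliced the carrot, not the wall; the wall belongs to the scrubbing event.
(d) Entailed — the narrative places the slicing before the scrubbing.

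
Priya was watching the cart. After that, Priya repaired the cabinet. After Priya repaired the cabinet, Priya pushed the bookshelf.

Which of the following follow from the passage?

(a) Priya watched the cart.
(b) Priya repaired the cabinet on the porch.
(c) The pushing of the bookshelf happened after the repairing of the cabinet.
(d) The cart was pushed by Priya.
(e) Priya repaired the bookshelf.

(a) Entailed — 'watch' is an activity; 'was watching' entails that some watching happened, so 'watched' holds.
(b) Not entailed — 'on the porch' adds information not in the original event.
(c) Entailed — the narrative places the repairing before the pushing.
(d) Not entailed — Priya pushed the bookshelf, not the cart; the cart belongs to the watching event.
(e) Not entailed — Priya repaired the cabinet, not the bookshelf; the bookshelf belongs to the pushing event.

(a), (c)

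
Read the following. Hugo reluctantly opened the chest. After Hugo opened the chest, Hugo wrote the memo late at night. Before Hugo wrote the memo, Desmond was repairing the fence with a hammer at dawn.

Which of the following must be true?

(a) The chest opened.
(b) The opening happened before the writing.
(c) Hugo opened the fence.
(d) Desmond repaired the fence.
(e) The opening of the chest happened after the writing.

(a), (b)

(a) Entailed — 'Hugo opened the chest' is causative; it entails the inchoative 'the chest opened'.
(b) Entailed — the narrative places the opening before the writing.
(c) Not entailed — Hugo opened the chest, not the fence; the fence belongs to the repairing event.
(d) Not entailed — 'was repairing' is progressive on an accomplishment; it does not entail the completed 'repaired'.
(e) Not entailed — the narrative places the opening before the writing, not after.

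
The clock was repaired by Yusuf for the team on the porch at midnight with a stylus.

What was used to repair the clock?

'with a stylus' marks the instrument of the repairing event.

a stylus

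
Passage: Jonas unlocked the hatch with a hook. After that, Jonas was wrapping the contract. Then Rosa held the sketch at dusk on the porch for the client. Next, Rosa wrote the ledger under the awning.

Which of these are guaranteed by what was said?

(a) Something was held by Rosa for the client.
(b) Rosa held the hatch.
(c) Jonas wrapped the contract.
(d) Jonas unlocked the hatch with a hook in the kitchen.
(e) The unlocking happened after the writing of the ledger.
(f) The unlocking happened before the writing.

(a), (f)

(a) Entailed — every conjunct here is already in the original holding event.
(b) Not entailed — Rosa held the sketch, not the hatch; the hatch belongs to the unlocking event.
(c) Not entailed — 'was wrapping' is progressive on an accomplishment; it does not entail the completed 'wrapped'.
(d) Not entailed — 'in the kitchen' adds information not in the original event.
(e) Not entailed — the narrative places the unlocking before the writing, not after.
(f) Entailed — the narrative places the unlocking before the writing.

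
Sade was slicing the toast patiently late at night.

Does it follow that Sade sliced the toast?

'was slicing' is progressive; for an accomplishment like 'slice the toast', it doesn't entail completion.

no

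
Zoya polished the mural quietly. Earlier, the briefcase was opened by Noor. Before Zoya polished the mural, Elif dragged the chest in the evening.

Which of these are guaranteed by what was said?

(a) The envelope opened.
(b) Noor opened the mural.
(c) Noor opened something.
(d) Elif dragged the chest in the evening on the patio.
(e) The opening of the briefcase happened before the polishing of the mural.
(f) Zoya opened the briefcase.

(c), (e)

(a) Not entailed — the briefcase is what opened, not the envelope.
(b) Not entailed — Noor opened the briefcase, not the mural; the mural belongs to the polishing event.
(c) Entailed — every conjunct here is already in the original opening event.
(d) Not entailed — 'on the patio' adds information not in the original event.
(e) Entailed — the narrative places the opening before the polishing.
(f) Not entailed — the passage has Noor opening the briefcase, not Zoya.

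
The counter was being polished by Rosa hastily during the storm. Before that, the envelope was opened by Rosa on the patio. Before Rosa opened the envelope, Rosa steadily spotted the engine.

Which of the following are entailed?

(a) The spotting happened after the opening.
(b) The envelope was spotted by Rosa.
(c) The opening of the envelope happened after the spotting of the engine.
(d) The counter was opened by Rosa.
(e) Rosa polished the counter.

(a) Not entailed — the narrative places the spotting before the opening, not after.
(b) Not entailed — Rosa spotted the engine, not the envelope; the envelope belongs to the opening event.
(c) Entailed — the narrative places the spotting before the opening.
(d) Not entailed — Rosa opened the envelope, not the counter; the counter belongs to the polishing event.
(e) Entailed — 'polish' is an activity; 'was polishing' entails that some polishing happened, so 'polished' holds.

(c), (e)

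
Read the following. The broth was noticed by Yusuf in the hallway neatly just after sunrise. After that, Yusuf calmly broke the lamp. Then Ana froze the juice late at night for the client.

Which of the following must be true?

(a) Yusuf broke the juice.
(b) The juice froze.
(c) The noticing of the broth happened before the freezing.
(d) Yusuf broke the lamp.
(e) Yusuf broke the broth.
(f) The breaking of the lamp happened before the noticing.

(b), (c), (d)

(a) Not entailed — Yusuf broke the lamp, not the juice; the juice belongs to the freezing event.
(b) Entailed — 'Ana froze the juice' is causative; it entails the inchoative 'the juice froze'.
(c) Entailed — the narrative places the noticing before the freezing.
(d) Entailed — this follows by dropping conjuncts from the breaking event's description.
(e) Not entailed — Yusuf broke the lamp, not the broth; the broth belongs to the noticing event.
(f) Not entailed — the narrative places the noticing before the breaking, not after.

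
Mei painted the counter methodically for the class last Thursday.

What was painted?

'the counter' marks the patient of the painting event.

the counter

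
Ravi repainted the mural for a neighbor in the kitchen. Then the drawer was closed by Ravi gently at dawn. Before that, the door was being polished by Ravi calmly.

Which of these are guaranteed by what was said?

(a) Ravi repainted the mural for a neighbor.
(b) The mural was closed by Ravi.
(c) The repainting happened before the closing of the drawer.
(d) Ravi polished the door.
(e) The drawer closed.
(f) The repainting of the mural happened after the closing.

(a), (c), (d), (e)

(a) Entailed — every conjunct here is already in the original repainting event.
(b) Not entailed — Ravi closed the drawer, not the mural; the mural belongs to the repainting event.
(c) Entailed — the narrative places the repainting before the closing.
(d) Entailed — 'polish' is an activity; 'was polishing' entails that some polishing happened, so 'polished' holds.
(e) Entailed — 'Ravi closed the drawer' is causative; it entails the inchoative 'the drawer closed'.
(f) Not entailed — the narrative places the repainting before the closing, not after.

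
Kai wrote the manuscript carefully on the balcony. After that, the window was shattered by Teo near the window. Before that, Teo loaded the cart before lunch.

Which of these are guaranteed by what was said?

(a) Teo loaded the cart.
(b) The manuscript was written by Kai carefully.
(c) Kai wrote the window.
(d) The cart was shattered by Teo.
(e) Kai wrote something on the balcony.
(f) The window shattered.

(a), (b), (e), (f)

(a) Entailed — every conjunct here is already in the original loading event.
(b) Entailed — this follows by dropping conjuncts from the writing event's description.
(c) Not entailed — Kai wrote the manuscript, not the window; the window belongs to the shattering event.
(d) Not entailed — Teo shattered the window, not the cart; the cart belongs to the loading event.
(e) Entailed — every conjunct here is already in the original writing event.
(f) Entailed — 'Teo shattered the window' is causative; it entails the inchoative 'the window shattered'.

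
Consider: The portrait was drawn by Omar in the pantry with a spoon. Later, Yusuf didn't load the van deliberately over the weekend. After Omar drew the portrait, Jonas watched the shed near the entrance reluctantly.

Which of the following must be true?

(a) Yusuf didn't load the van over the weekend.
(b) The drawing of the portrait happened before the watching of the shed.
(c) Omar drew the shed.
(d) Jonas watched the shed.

(a) Not entailed — dropping 'deliberately' under negation is not valid — the original leaves open that Yusuf loaded the van some other way.
(b) Entailed — the narrative places the drawing before the watching.
(c) Not entailed — Omar drew the portrait, not the shed; the shed belongs to the watching event.
(d) Entailed — every conjunct here is already in the original watching event.

(b), (d)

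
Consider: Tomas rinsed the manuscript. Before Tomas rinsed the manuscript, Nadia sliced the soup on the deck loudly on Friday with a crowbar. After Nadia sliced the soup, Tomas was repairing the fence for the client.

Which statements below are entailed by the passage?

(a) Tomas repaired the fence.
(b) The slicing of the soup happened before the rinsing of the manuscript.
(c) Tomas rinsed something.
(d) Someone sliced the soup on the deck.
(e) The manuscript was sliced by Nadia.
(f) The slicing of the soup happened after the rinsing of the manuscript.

(b), (c), (d)

(a) Not entailed — 'was repairing' is progressive on an accomplishment; it does not entail the completed 'repaired'.
(b) Entailed — the narrative places the slicing before the rinsing.
(c) Entailed — generalizing the patient leaves a sub-description the original still satisfies.
(d) Entailed — dropping 'loudly', 'with a crowbar', 'on Friday' and generalizing the agent leaves a sub-description the original still satisfies.
(e) Not entailed — Nadia sliced the soup, not the manuscript; the manuscript belongs to the rinsing event.
(f) Not entailed — the narrative places the slicing before the rinsing, not after.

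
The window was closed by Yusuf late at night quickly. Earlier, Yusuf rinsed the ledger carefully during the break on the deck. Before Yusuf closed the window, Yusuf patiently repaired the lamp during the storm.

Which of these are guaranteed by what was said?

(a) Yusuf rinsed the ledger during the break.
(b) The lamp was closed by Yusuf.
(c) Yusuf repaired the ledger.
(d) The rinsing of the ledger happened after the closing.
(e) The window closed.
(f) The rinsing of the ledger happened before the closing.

(a) Entailed — this follows by dropping conjuncts from the rinsing event's description.
(b) Not entailed — Yusuf closed the window, not the lamp; the lamp belongs to the repairing event.
(c) Not entailed — Yusuf repaired the lamp, not the ledger; the ledger belongs to the rinsing event.
(d) Not entailed — the narrative places the rinsing before the closing, not after.
(e) Entailed — 'Yusuf closed the window' is causative; it entails the inchoative 'the window closed'.
(f) Entailed — the narrative places the rinsing before the closing.

(a), (e), (f)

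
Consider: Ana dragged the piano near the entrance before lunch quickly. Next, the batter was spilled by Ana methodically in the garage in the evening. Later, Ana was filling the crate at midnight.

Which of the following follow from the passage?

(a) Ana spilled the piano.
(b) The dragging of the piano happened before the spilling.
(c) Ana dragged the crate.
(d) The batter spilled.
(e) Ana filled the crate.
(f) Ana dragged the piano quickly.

(b), (d), (f)

(a) Not entailed — Ana spilled the batter, not the piano; the piano belongs to the dragging event.
(b) Entailed — the narrative places the dragging before the spilling.
(c) Not entailed — Ana dragged the piano, not the crate; the crate belongs to the filling event.
(d) Entailed — 'Ana spilled the batter' is causative; it entails the inchoative 'the batter spilled'.
(e) Not entailed — 'was filling' is progressive on an accomplishment; it does not entail the completed 'filled'.
(f) Entailed — the original entails any weakening of itself; this just drops 'before lunch', 'near the entrance'.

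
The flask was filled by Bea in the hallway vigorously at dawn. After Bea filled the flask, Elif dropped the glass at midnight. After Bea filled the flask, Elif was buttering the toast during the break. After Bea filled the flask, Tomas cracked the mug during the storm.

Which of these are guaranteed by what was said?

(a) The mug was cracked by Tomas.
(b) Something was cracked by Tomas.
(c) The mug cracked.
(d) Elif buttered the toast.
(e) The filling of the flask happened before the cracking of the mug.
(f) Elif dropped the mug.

(a) Entailed — the original entails any weakening of itself; this just drops 'during the storm'.
(b) Entailed — this follows by dropping conjuncts from the cracking event's description.
(c) Entailed — 'Tomas cracked the mug' is causative; it entails the inchoative 'the mug cracked'.
(d) Not entailed — 'was buttering' is progressive on an accomplishment; it does not entail the completed 'buttered'.
(e) Entailed — the narrative places the filling before the cracking.
(f) Not entailed — Elif dropped the glass, not the mug; the mug belongs to the cracking event.

(a), (b), (c), (e)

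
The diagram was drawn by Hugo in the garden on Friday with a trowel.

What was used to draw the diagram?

'with a trowel' marks the instrument of the drawing event.

a trowel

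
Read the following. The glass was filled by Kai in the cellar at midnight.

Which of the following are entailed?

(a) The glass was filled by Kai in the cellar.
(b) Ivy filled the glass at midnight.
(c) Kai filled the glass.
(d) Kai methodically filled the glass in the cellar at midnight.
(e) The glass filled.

(a) Entailed — the original entails any weakening of itself; this just drops 'at midnight'.
(b) Not entailed — the passage has Kai filling the glass, not Ivy.
(c) Entailed — this follows by dropping conjuncts from the filling event's description.
(d) Not entailed — 'methodically' adds information not in the original event.
(e) Entailed — 'Kai filled the glass' is causative; it entails the inchoative 'the glass filled'.

(a), (c), (e)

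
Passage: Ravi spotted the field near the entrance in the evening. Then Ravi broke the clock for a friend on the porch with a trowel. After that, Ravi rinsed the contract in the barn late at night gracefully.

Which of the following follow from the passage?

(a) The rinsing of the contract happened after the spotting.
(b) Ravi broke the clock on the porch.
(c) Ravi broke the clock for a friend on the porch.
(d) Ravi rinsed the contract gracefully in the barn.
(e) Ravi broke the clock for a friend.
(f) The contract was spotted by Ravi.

(a), (b), (c), (d), (e)

(a) Entailed — the narrative places the spotting before the rinsing.
(b) Entailed — this follows by dropping conjuncts from the breaking event's description.
(c) Entailed — dropping 'with a trowel' leaves a sub-description the original still satisfies.
(d) Entailed — every conjunct here is already in the original rinsing event.
(e) Entailed — every conjunct here is already in the original breaking event.
(f) Not entailed — Ravi spotted the field, not the contract; the contract belongs to the rinsing event.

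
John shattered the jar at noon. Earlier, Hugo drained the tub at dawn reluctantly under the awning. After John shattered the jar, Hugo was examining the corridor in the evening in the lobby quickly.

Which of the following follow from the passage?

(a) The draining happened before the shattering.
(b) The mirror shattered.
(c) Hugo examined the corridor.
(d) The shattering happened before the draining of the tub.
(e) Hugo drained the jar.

(a), (c)

(a) Entailed — the narrative places the draining before the shattering.
(b) Not entailed — the jar is what shattered, not the mirror.
(c) Entailed — 'examine' is an activity; 'was examining' entails that some examining happened, so 'examined' holds.
(d) Not entailed — the narrative places the draining before the shattering, not after.
(e) Not entailed — Hugo drained the tub, not the jar; the jar belongs to the shattering event.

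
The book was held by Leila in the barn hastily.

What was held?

'the book' marks the patient of the holding event.

the book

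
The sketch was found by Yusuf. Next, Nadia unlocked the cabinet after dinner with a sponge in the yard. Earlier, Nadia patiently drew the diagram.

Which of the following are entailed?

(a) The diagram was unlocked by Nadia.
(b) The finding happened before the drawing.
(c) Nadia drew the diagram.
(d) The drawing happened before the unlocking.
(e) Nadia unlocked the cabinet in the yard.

(c), (d), (e)

(a) Not entailed — Nadia unlocked the cabinet, not the diagram; the diagram belongs to the drawing event.
(b) Not entailed — the narrative doesn't order the finding relative to the drawing.
(c) Entailed — the original entails any weakening of itself; this just drops 'patiently'.
(d) Entailed — the narrative places the drawing before the unlocking.
(e) Entailed — the original entails any weakening of itself; this just drops 'with a sponge', 'after dinner'.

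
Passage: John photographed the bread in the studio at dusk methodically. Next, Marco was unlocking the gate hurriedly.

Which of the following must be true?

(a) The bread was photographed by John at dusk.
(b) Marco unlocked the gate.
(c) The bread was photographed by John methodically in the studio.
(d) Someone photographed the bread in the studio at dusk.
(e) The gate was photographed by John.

(a) Entailed — dropping 'methodically', 'in the studio' leaves a sub-description the original still satisfies.
(b) Not entailed — 'was unlocking' is progressive on an accomplishment; it does not entail the completed 'unlocked'.
(c) Entailed — this follows by dropping conjuncts from the photographing event's description.
(d) Entailed — every conjunct here is already in the original photographing event.
(e) Not entailed — John photographed the bread, not the gate; the gate belongs to the unlocking event.

(a), (c), (d)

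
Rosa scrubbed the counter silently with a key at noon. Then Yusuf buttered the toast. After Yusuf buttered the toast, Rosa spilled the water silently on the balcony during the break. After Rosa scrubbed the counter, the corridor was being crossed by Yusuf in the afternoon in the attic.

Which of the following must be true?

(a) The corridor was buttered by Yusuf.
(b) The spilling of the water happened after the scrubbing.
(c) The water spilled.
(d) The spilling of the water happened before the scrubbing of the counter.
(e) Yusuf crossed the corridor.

(a) Not entailed — Yusuf buttered the toast, not the corridor; the corridor belongs to the crossing event.
(b) Entailed — the narrative places the scrubbing before the spilling.
(c) Entailed — 'Rosa spilled the water' is causative; it entails the inchoative 'the water spilled'.
(d) Not entailed — the narrative places the scrubbing before the spilling, not after.
(e) Not entailed — 'was crossing' is progressive on an accomplishment; it does not entail the completed 'crossed'.

(b), (c)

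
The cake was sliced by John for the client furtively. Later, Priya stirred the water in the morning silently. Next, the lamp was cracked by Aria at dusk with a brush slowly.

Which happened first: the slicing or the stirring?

The connectives place the slicing before the stirring.

the slicing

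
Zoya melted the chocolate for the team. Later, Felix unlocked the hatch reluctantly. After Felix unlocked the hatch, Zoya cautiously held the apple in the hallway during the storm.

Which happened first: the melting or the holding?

The connectives place the melting before the holding.

the melting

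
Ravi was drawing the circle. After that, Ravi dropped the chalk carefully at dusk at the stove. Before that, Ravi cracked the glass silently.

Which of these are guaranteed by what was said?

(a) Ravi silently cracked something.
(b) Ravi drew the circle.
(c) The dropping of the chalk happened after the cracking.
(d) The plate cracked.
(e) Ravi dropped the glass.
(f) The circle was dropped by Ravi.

(a) Entailed — the original entails any weakening of itself; this just generalizes the patient.
(b) Not entailed — 'was drawing' is progressive on an accomplishment; it does not entail the completed 'drew'.
(c) Entailed — the narrative places the cracking before the dropping.
(d) Not entailed — the glass is what cracked, not the plate.
(e) Not entailed — Ravi dropped the chalk, not the glass; the glass belongs to the cracking event.
(f) Not entailed — Ravi dropped the chalk, not the circle; the circle belongs to the drawing event.

(a), (c)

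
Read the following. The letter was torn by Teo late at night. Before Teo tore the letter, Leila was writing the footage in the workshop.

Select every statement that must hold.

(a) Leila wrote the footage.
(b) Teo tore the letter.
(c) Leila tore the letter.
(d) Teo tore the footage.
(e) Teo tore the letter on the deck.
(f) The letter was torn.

(a) Not entailed — 'was writing' is progressive on an accomplishment; it does not entail the completed 'wrote'.
(b) Entailed — every conjunct here is already in the original tearing event.
(c) Not entailed — the passage has Teo tearing the letter, not Leila.
(d) Not entailed — Teo tore the letter, not the footage; the footage belongs to the writing event.
(e) Not entailed — 'on the deck' adds information not in the original event.
(f) Entailed — every conjunct here is already in the original tearing event.

(b), (f)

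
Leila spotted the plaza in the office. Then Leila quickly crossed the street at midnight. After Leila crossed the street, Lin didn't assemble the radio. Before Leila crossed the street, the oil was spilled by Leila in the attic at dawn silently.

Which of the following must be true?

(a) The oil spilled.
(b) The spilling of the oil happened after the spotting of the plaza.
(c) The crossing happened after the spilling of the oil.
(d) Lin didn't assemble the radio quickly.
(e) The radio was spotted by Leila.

(a) Entailed — 'Leila spilled the oil' is causative; it entails the inchoative 'the oil spilled'.
(b) Not entailed — the narrative doesn't order the spotting relative to the spilling.
(c) Entailed — the narrative places the spilling before the crossing.
(d) Entailed — under negation, adding a further restriction is entailed: if no such assembling event occurred, none occurred quickly either.
(e) Not entailed — Leila spotted the plaza, not the radio; the radio belongs to the assembling event.

(a), (c), (d)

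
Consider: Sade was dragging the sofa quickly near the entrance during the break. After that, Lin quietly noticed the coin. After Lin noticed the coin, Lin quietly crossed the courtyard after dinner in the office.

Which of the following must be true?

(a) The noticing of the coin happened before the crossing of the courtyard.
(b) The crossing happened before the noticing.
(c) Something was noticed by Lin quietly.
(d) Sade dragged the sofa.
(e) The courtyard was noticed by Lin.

(a) Entailed — the narrative places the noticing before the crossing.
(b) Not entailed — the narrative places the noticing before the crossing, not after.
(c) Entailed — every conjunct here is already in the original noticing event.
(d) Entailed — 'drag' is an activity; 'was dragging' entails that some dragging happened, so 'dragged' holds.
(e) Not entailed — Lin noticed the coin, not the courtyard; the courtyard belongs to the crossing event.

(a), (c), (d)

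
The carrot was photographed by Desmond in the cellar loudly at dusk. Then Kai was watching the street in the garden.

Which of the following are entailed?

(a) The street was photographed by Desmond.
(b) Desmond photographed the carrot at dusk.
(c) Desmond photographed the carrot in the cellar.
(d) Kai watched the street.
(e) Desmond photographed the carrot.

(b), (c), (d), (e)

(a) Not entailed — Desmond photographed the carrot, not the street; the street belongs to the watching event.
(b) Entailed — the original entails any weakening of itself; this just drops 'loudly', 'in the cellar'.
(c) Entailed — the original entails any weakening of itself; this just drops 'loudly', 'at dusk'.
(d) Entailed — 'watch' is an activity; 'was watching' entails that some watching happened, so 'watched' holds.
(e) Entailed — this follows by dropping conjuncts from the photographing event's description.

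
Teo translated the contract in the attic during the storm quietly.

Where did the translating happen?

in the attic

'in the attic' marks the location of the translating event.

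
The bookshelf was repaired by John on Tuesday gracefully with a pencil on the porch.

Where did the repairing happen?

'on the porch' marks the location of the repairing event.

on the porch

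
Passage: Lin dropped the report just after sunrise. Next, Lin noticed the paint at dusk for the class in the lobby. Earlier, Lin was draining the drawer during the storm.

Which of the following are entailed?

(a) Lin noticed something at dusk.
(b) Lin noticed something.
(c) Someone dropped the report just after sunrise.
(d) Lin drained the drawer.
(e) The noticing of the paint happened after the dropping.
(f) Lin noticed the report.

(a) Entailed — the original entails any weakening of itself; this just drops 'for the class', 'in the lobby' and generalizes the patient.
(b) Entailed — the original entails any weakening of itself; this just drops 'for the class', 'at dusk', 'in the lobby' and generalizes the patient.
(c) Entailed — this follows by dropping conjuncts from the dropping event's description.
(d) Not entailed — 'was draining' is progressive on an accomplishment; it does not entail the completed 'drained'.
(e) Entailed — the narrative places the dropping before the noticing.
(f) Not entailed — Lin noticed the paint, not the report; the report belongs to the dropping event.

(a), (b), (c), (e)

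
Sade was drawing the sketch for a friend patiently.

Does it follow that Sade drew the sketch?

'was drawing' is progressive; for an accomplishment like 'draw the sketch', it doesn't entail completion.

no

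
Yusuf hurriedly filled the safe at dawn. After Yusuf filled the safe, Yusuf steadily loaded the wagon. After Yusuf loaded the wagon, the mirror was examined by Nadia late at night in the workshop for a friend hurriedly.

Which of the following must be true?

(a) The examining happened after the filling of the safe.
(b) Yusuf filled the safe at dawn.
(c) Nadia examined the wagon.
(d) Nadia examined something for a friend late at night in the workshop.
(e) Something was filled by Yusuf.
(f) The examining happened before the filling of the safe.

(a), (b), (d), (e)

(a) Entailed — the narrative places the filling before the examining.
(b) Entailed — every conjunct here is already in the original filling event.
(c) Not entailed — Nadia examined the mirror, not the wagon; the wagon belongs to the loading event.
(d) Entailed — every conjunct here is already in the original examining event.
(e) Entailed — every conjunct here is already in the original filling event.
(f) Not entailed — the narrative places the filling before the examining, not after.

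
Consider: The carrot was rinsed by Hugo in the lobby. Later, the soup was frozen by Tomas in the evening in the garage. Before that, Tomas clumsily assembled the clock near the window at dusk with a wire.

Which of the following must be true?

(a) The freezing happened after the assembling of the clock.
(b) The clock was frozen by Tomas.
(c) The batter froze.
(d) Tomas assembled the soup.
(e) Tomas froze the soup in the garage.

(a), (e)

(a) Entailed — the narrative places the assembling before the freezing.
(b) Not entailed — Tomas froze the soup, not the clock; the clock belongs to the assembling event.
(c) Not entailed — the soup is what froze, not the batter.
(d) Not entailed — Tomas assembled the clock, not the soup; the soup belongs to the freezing event.
(e) Entailed — the original entails any weakening of itself; this just drops 'in the evening'.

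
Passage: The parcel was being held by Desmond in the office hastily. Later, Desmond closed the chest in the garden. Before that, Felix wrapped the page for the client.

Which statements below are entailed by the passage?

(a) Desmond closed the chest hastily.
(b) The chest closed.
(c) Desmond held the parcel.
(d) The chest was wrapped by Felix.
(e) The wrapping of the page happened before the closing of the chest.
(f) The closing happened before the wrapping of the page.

(b), (c), (e)

(a) Not entailed — 'hastily' adds information not in the original event.
(b) Entailed — 'Desmond closed the chest' is causative; it entails the inchoative 'the chest closed'.
(c) Entailed — 'hold' is an activity; 'was holding' entails that some holding happened, so 'held' holds.
(d) Not entailed — Felix wrapped the page, not the chest; the chest belongs to the closing event.
(e) Entailed — the narrative places the wrapping before the closing.
(f) Not entailed — the narrative places the wrapping before the closing, not after.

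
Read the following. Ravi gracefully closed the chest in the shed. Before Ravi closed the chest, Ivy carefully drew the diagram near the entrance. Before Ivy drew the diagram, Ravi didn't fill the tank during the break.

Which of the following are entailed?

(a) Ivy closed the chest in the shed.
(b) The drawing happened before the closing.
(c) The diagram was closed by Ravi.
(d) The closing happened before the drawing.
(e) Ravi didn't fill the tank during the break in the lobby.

(b), (e)

(a) Not entailed — the passage has Ravi closing the chest, not Ivy.
(b) Entailed — the narrative places the drawing before the closing.
(c) Not entailed — Ravi closed the chest, not the diagram; the diagram belongs to the drawing event.
(d) Not entailed — the narrative places the drawing before the closing, not after.
(e) Entailed — under negation, adding a further restriction is entailed: if no such filling event occurred, none occurred in the lobby either.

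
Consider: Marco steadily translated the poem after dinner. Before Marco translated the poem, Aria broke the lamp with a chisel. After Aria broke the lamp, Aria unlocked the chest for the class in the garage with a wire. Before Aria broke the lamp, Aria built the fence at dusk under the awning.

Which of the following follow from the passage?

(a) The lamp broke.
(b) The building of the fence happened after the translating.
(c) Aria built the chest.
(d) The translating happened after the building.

(a) Entailed — 'Aria broke the lamp' is causative; it entails the inchoative 'the lamp broke'.
(b) Not entailed — the narrative places the building before the translating, not after.
(c) Not entailed — Aria built the fence, not the chest; the chest belongs to the unlocking event.
(d) Entailed — the narrative places the building before the translating.

(a), (d)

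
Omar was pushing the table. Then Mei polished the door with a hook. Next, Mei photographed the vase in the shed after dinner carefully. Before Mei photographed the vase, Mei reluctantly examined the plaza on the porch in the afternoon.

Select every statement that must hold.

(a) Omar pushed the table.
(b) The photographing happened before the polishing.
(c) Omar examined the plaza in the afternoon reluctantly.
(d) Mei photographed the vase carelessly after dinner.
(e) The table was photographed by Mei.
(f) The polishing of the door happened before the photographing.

(a) Entailed — 'push' is an activity; 'was pushing' entails that some pushing happened, so 'pushed' holds.
(b) Not entailed — the narrative places the polishing before the photographing, not after.
(c) Not entailed — the passage has Mei examining the plaza, not Omar.
(d) Not entailed — 'carelessly' adds a manner not in (and inconsistent with) the original.
(e) Not entailed — Mei photographed the vase, not the table; the table belongs to the pushing event.
(f) Entailed — the narrative places the polishing before the photographing.

(a), (f)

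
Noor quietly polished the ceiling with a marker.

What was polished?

'the ceiling' marks the patient of the polishing event.

the ceiling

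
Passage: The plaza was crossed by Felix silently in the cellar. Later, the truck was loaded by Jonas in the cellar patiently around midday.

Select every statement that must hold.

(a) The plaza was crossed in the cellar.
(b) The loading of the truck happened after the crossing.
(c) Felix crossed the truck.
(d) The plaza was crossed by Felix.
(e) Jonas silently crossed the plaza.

(a), (b), (d)

(a) Entailed — this follows by dropping conjuncts from the crossing event's description.
(b) Entailed — the narrative places the crossing before the loading.
(c) Not entailed — Felix crossed the plaza, not the truck; the truck belongs to the loading event.
(d) Entailed — every conjunct here is already in the original crossing event.
(e) Not entailed — the passage has Felix crossing the plaza, not Jonas.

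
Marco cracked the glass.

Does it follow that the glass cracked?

yes

'Marco cracked the glass' is the causative; it entails the inchoative 'the glass cracked'.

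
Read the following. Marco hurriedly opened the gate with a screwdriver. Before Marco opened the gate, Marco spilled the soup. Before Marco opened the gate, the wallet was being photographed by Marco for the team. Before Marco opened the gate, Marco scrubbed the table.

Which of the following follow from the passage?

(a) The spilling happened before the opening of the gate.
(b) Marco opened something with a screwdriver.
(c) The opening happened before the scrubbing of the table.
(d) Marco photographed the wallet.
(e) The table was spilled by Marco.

(a), (b)

(a) Entailed — the narrative places the spilling before the opening.
(b) Entailed — dropping 'hurriedly' and generalizing the patient leaves a sub-description the original still satisfies.
(c) Not entailed — the narrative places the scrubbing before the opening, not after.
(d) Not entailed — 'was photographing' is progressive on an accomplishment; it does not entail the completed 'photographed'.
(e) Not entailed — Marco spilled the soup, not the table; the table belongs to the scrubbing event.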